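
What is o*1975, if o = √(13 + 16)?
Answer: 1975*√29 ≈ 10636.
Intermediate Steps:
o = √29 ≈ 5.3852
o*1975 = √29*1975 = 1975*√29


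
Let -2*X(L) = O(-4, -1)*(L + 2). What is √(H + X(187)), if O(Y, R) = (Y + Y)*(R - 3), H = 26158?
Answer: √23134 ≈ 152.10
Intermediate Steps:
O(Y, R) = 2*Y*(-3 + R) (O(Y, R) = (2*Y)*(-3 + R) = 2*Y*(-3 + R))
X(L) = -32 - 16*L (X(L) = -2*(-4)*(-3 - 1)*(L + 2)/2 = -2*(-4)*(-4)*(2 + L)/2 = -16*(2 + L) = -(64 + 32*L)/2 = -32 - 16*L)
√(H + X(187)) = √(26158 + (-32 - 16*187)) = √(26158 + (-32 - 2992)) = √(26158 - 3024) = √23134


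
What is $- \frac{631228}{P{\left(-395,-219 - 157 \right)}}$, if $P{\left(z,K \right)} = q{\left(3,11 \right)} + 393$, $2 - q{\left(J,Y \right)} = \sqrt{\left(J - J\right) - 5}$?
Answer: $- \frac{24933506}{15603} - \frac{315614 i \sqrt{5}}{78015} \approx -1598.0 - 9.0461 i$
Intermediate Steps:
$q{\left(J,Y \right)} = 2 - i \sqrt{5}$ ($q{\left(J,Y \right)} = 2 - \sqrt{\left(J - J\right) - 5} = 2 - \sqrt{0 - 5} = 2 - \sqrt{-5} = 2 - i \sqrt{5}$)
$P{\left(z,K \right)} = 395 - i \sqrt{5}$ ($P{\left(z,K \right)} = \left(2 - i \sqrt{5}\right) + 393 = 395 - i \sqrt{5}$)
$- \frac{631228}{P{\left(-395,-219 - 157 \right)}} = - \frac{631228}{395 - i \sqrt{5}}$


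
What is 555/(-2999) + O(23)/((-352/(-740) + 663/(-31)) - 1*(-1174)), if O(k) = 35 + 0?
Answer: -438317170/2833182291 ≈ -0.15471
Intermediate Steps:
O(k) = 35
555/(-2999) + O(23)/((-352/(-740) + 663/(-31)) - 1*(-1174)) = 555/(-2999) + 35/((-352/(-740) + 663/(-31)) - 1*(-1174)) = 555*(-1/2999) + 35/((-352*(-1/740) + 663*(-1/31)) + 1174) = -555/2999 + 35/((88/185 - 663/31) + 1174) = -555/2999 + 35/(-119927/5735 + 1174) = -555/2999 + 35/(6612963/5735) = -555/2999 + 35*(5735/6612963) = -555/2999 + 28675/944709 = -438317170/2833182291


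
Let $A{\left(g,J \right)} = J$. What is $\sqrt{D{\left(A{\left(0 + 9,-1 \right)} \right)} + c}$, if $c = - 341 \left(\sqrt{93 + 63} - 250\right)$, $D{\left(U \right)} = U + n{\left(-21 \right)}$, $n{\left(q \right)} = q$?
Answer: $\sqrt{85228 - 682 \sqrt{39}} \approx 284.55$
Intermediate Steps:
$D{\left(U \right)} = -21 + U$ ($D{\left(U \right)} = U - 21 = -21 + U$)
$c = 85250 - 682 \sqrt{39}$ ($c = - 341 \left(\sqrt{156} - 250\right) = - 341 \left(2 \sqrt{39} - 250\right) = - 341 \left(-250 + 2 \sqrt{39}\right) = 85250 - 682 \sqrt{39} \approx 80991.0$)
$\sqrt{D{\left(A{\left(0 + 9,-1 \right)} \right)} + c} = \sqrt{\left(-21 - 1\right) + \left(85250 - 682 \sqrt{39}\right)} = \sqrt{-22 + \left(85250 - 682 \sqrt{39}\right)} = \sqrt{85228 - 682 \sqrt{39}}$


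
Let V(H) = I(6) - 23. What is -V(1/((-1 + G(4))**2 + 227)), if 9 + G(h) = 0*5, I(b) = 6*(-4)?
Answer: 47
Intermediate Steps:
I(b) = -24
G(h) = -9 (G(h) = -9 + 0*5 = -9 + 0 = -9)
V(H) = -47 (V(H) = -24 - 23 = -47)
-V(1/((-1 + G(4))**2 + 227)) = -1*(-47) = 47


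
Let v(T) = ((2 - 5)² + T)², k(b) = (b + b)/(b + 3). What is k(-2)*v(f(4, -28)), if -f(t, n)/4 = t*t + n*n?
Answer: -40729924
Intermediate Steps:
k(b) = 2*b/(3 + b) (k(b) = (2*b)/(3 + b) = 2*b/(3 + b))
f(t, n) = -4*n² - 4*t² (f(t, n) = -4*(t*t + n*n) = -4*(t² + n²) = -4*(n² + t²) = -4*n² - 4*t²)
v(T) = (9 + T)² (v(T) = ((-3)² + T)² = (9 + T)²)
k(-2)*v(f(4, -28)) = (2*(-2)/(3 - 2))*(9 + (-4*(-28)² - 4*4²))² = (2*(-2)/1)*(9 + (-4*784 - 4*16))² = (2*(-2)*1)*(9 + (-3136 - 64))² = -4*(9 - 3200)² = -4*(-3191)² = -4*10182481 = -40729924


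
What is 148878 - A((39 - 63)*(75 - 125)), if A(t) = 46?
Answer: 148832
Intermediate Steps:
148878 - A((39 - 63)*(75 - 125)) = 148878 - 1*46 = 148878 - 46 = 148832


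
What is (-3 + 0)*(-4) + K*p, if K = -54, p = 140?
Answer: -7548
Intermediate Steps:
(-3 + 0)*(-4) + K*p = (-3 + 0)*(-4) - 54*140 = -3*(-4) - 7560 = 12 - 7560 = -7548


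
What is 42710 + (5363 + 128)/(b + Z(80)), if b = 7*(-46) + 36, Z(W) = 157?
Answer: 5504099/129 ≈ 42667.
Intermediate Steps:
b = -286 (b = -322 + 36 = -286)
42710 + (5363 + 128)/(b + Z(80)) = 42710 + (5363 + 128)/(-286 + 157) = 42710 + 5491/(-129) = 42710 + 5491*(-1/129) = 42710 - 5491/129 = 5504099/129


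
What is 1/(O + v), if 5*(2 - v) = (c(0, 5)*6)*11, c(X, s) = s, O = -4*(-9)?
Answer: -1/28 ≈ -0.035714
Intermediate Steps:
O = 36
v = -64 (v = 2 - 5*6*11/5 = 2 - 6*11 = 2 - 1/5*330 = 2 - 66 = -64)
1/(O + v) = 1/(36 - 64) = 1/(-28) = -1/28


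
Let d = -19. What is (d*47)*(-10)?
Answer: 8930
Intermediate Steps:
(d*47)*(-10) = -19*47*(-10) = -893*(-10) = 8930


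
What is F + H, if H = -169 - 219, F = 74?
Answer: -314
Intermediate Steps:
H = -388
F + H = 74 - 388 = -314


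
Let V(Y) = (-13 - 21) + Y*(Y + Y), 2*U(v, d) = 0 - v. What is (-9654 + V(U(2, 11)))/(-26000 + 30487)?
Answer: -9686/4487 ≈ -2.1587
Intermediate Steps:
U(v, d) = -v/2 (U(v, d) = (0 - v)/2 = (-v)/2 = -v/2)
V(Y) = -34 + 2*Y**2 (V(Y) = -34 + Y*(2*Y) = -34 + 2*Y**2)
(-9654 + V(U(2, 11)))/(-26000 + 30487) = (-9654 + (-34 + 2*(-1/2*2)**2))/(-26000 + 30487) = (-9654 + (-34 + 2*(-1)**2))/4487 = (-9654 + (-34 + 2*1))*(1/4487) = (-9654 + (-34 + 2))*(1/4487) = (-9654 - 32)*(1/4487) = -9686*1/4487 = -9686/4487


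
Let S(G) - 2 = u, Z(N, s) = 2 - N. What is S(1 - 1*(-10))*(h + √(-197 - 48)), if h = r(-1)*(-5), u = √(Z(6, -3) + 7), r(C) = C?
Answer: (2 + √3)*(5 + 7*I*√5) ≈ 18.66 + 58.416*I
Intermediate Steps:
u = √3 (u = √((2 - 1*6) + 7) = √((2 - 6) + 7) = √(-4 + 7) = √3 ≈ 1.7320)
S(G) = 2 + √3
h = 5 (h = -1*(-5) = 5)
S(1 - 1*(-10))*(h + √(-197 - 48)) = (2 + √3)*(5 + √(-197 - 48)) = (2 + √3)*(5 + √(-245)) = (2 + √3)*(5 + 7*I*√5)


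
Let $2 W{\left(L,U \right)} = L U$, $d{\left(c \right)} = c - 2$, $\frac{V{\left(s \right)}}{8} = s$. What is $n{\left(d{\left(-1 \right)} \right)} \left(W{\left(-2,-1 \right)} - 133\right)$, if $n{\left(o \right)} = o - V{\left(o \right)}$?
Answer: $-2772$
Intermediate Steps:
$V{\left(s \right)} = 8 s$
$d{\left(c \right)} = -2 + c$
$n{\left(o \right)} = - 7 o$ ($n{\left(o \right)} = o - 8 o = - 7 o$)
$W{\left(L,U \right)} = \frac{L U}{2}$
$n{\left(d{\left(-1 \right)} \right)} \left(W{\left(-2,-1 \right)} - 133\right) = - 7 \left(-2 - 1\right) \left(\frac{1}{2} \left(-2\right) \left(-1\right) - 133\right) = \left(-7\right) \left(-3\right) \left(1 - 133\right) = 21 \left(-132\right) = -2772$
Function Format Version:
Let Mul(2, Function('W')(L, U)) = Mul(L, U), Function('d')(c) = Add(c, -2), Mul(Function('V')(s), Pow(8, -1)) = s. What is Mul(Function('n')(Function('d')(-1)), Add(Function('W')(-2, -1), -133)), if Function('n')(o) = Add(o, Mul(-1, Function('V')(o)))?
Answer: -2772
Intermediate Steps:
Function('V')(s) = Mul(8, s)
Function('d')(c) = Add(-2, c)
Function('n')(o) = Mul(-7, o) (Function('n')(o) = Add(o, Mul(-1, Mul(8, o))) = Add(o, Mul(-8, o)) = Mul(-7, o))
Function('W')(L, U) = Mul(Rational(1, 2), L, U) (Function('W')(L, U) = Mul(Rational(1, 2), Mul(L, U)) = Mul(Rational(1, 2), L, U))
Mul(Function('n')(Function('d')(-1)), Add(Function('W')(-2, -1), -133)) = Mul(Mul(-7, Add(-2, -1)), Add(Mul(Rational(1, 2), -2, -1), -133)) = Mul(Mul(-7, -3), Add(1, -133)) = Mul(21, -132) = -2772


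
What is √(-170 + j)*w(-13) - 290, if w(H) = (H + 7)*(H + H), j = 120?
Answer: -290 + 780*I*√2 ≈ -290.0 + 1103.1*I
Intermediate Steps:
w(H) = 2*H*(7 + H) (w(H) = (7 + H)*(2*H) = 2*H*(7 + H))
√(-170 + j)*w(-13) - 290 = √(-170 + 120)*(2*(-13)*(7 - 13)) - 290 = √(-50)*(2*(-13)*(-6)) - 290 = (5*I*√2)*156 - 290 = 780*I*√2 - 290 = -290 + 780*I*√2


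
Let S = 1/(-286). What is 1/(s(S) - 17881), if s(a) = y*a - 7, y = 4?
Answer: -143/2557986 ≈ -5.5903e-5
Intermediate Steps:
S = -1/286 ≈ -0.0034965
s(a) = -7 + 4*a (s(a) = 4*a - 7 = -7 + 4*a)
1/(s(S) - 17881) = 1/((-7 + 4*(-1/286)) - 17881) = 1/((-7 - 2/143) - 17881) = 1/(-1003/143 - 17881) = 1/(-2557986/143) = -143/2557986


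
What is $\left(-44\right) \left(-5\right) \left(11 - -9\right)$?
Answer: $4400$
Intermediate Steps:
$\left(-44\right) \left(-5\right) \left(11 - -9\right) = 220 \left(11 + 9\right) = 220 \cdot 20 = 4400$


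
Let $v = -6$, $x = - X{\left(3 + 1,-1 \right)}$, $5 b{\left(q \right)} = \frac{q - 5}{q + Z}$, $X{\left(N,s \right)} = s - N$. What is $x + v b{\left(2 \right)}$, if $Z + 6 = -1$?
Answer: $\frac{107}{25} \approx 4.28$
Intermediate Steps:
$Z = -7$ ($Z = -6 - 1 = -7$)
$b{\left(q \right)} = \frac{-5 + q}{5 \left(-7 + q\right)}$ ($b{\left(q \right)} = \frac{\left(q - 5\right) \frac{1}{q - 7}}{5} = \frac{\left(-5 + q\right) \frac{1}{-7 + q}}{5} = \frac{\frac{1}{-7 + q} \left(-5 + q\right)}{5} = \frac{-5 + q}{5 \left(-7 + q\right)}$)
$x = 5$ ($x = - (-1 - \left(3 + 1\right)) = - (-1 - 4) = \left(-1\right) \left(-5\right) = 5$)
$x + v b{\left(2 \right)} = 5 - 6 \frac{-5 + 2}{5 \left(-7 + 2\right)} = 5 - 6 \cdot \frac{1}{5} \frac{1}{-5} \left(-3\right) = 5 - 6 \cdot \frac{1}{5} \left(- \frac{1}{5}\right) \left(-3\right) = 5 - \frac{18}{25} = \frac{107}{25}$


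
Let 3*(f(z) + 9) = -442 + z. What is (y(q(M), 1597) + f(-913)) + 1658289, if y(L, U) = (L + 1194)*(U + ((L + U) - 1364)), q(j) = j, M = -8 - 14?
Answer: 11330413/3 ≈ 3.7768e+6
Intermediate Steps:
M = -22
y(L, U) = (1194 + L)*(-1364 + L + 2*U) (y(L, U) = (1194 + L)*(U + (-1364 + L + U)) = (1194 + L)*(-1364 + L + 2*U))
f(z) = -469/3 + z/3 (f(z) = -9 + (-442 + z)/3 = -9 + (-442/3 + z/3) = -469/3 + z/3)
(y(q(M), 1597) + f(-913)) + 1658289 = ((-1628616 + (-22)² - 170*(-22) + 2388*1597 + 2*(-22)*1597) + (-469/3 + (⅓)*(-913))) + 1658289 = ((-1628616 + 484 + 3740 + 3813636 - 70268) + (-469/3 - 913/3)) + 1658289 = (2118976 - 1382/3) + 1658289 = 6355546/3 + 1658289 = 11330413/3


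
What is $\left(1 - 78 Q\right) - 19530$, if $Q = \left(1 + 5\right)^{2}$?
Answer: $-22337$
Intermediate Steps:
$Q = 36$ ($Q = 6^{2} = 36$)
$\left(1 - 78 Q\right) - 19530 = \left(1 - 2808\right) - 19530 = -2807 - 19530 = -22337$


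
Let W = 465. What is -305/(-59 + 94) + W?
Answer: 3194/7 ≈ 456.29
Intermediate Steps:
-305/(-59 + 94) + W = -305/(-59 + 94) + 465 = -305/35 + 465 = (1/35)*(-305) + 465 = -61/7 + 465 = 3194/7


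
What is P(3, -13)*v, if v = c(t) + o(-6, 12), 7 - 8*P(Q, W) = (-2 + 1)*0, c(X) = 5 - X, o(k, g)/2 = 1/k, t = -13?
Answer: 371/24 ≈ 15.458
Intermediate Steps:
o(k, g) = 2/k
P(Q, W) = 7/8 (P(Q, W) = 7/8 - (-2 + 1)*0/8 = 7/8 - (-1)*0/8 = 7/8 - 1/8*0 = 7/8 + 0 = 7/8)
v = 53/3 (v = (5 - 1*(-13)) + 2/(-6) = (5 + 13) + 2*(-1/6) = 18 - 1/3 = 53/3 ≈ 17.667)
P(3, -13)*v = (7/8)*(53/3) = 371/24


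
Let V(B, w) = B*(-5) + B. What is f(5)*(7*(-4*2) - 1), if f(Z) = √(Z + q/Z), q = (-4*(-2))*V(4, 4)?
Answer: -57*I*√515/5 ≈ -258.71*I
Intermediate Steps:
V(B, w) = -4*B (V(B, w) = -5*B + B = -4*B)
q = -128 (q = (-4*(-2))*(-4*4) = 8*(-16) = -128)
f(Z) = √(Z - 128/Z)
f(5)*(7*(-4*2) - 1) = √(5 - 128/5)*(7*(-4*2) - 1) = √(5 - 128*⅕)*(7*(-8) - 1) = √(5 - 128/5)*(-56 - 1) = √(-103/5)*(-57) = (I*√515/5)*(-57) = -57*I*√515/5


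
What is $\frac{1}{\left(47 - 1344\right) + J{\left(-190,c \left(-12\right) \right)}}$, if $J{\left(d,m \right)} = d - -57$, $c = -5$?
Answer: $- \frac{1}{1430} \approx -0.0006993$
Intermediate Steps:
$J{\left(d,m \right)} = 57 + d$ ($J{\left(d,m \right)} = d + 57 = 57 + d$)
$\frac{1}{\left(47 - 1344\right) + J{\left(-190,c \left(-12\right) \right)}} = \frac{1}{\left(47 - 1344\right) + \left(57 - 190\right)} = \frac{1}{\left(47 - 1344\right) - 133} = \frac{1}{-1297 - 133} = \frac{1}{-1430} = - \frac{1}{1430}$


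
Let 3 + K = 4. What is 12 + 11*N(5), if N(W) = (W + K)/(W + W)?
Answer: 93/5 ≈ 18.600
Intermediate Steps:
K = 1 (K = -3 + 4 = 1)
N(W) = (1 + W)/(2*W) (N(W) = (W + 1)/(W + W) = (1 + W)/((2*W)) = (1 + W)*(1/(2*W)) = (1 + W)/(2*W))
12 + 11*N(5) = 12 + 11*((½)*(1 + 5)/5) = 12 + 11*((½)*(⅕)*6) = 12 + 11*(⅗) = 12 + 33/5 = 93/5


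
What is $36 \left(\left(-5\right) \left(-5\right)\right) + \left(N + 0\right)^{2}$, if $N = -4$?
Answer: $916$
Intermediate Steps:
$36 \left(\left(-5\right) \left(-5\right)\right) + \left(N + 0\right)^{2} = 36 \left(\left(-5\right) \left(-5\right)\right) + \left(-4 + 0\right)^{2} = 36 \cdot 25 + \left(-4\right)^{2} = 900 + 16 = 916$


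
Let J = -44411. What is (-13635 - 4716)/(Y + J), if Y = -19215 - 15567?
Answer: 18351/79193 ≈ 0.23172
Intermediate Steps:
Y = -34782
(-13635 - 4716)/(Y + J) = (-13635 - 4716)/(-34782 - 44411) = -18351/(-79193) = -18351*(-1/79193) = 18351/79193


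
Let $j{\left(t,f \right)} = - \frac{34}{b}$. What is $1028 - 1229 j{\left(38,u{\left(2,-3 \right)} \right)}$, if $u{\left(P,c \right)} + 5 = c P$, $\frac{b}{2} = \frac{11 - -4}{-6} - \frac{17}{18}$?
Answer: $- \frac{156169}{31} \approx -5037.7$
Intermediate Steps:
$b = - \frac{62}{9}$ ($b = 2 \left(\frac{11 - -4}{-6} - \frac{17}{18}\right) = 2 \left(\left(11 + 4\right) \left(- \frac{1}{6}\right) - \frac{17}{18}\right) = 2 \left(15 \left(- \frac{1}{6}\right) - \frac{17}{18}\right) = 2 \left(- \frac{5}{2} - \frac{17}{18}\right) = 2 \left(- \frac{31}{9}\right) = - \frac{62}{9} \approx -6.8889$)
$u{\left(P,c \right)} = -5 + P c$ ($u{\left(P,c \right)} = -5 + c P = -5 + P c$)
$j{\left(t,f \right)} = \frac{153}{31}$ ($j{\left(t,f \right)} = - \frac{34}{- \frac{62}{9}} = \left(-34\right) \left(- \frac{9}{62}\right) = \frac{153}{31}$)
$1028 - 1229 j{\left(38,u{\left(2,-3 \right)} \right)} = 1028 - \frac{188037}{31} = - \frac{156169}{31}$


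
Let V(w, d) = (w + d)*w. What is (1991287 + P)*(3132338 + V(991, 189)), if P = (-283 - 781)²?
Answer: 13435912871994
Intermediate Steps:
V(w, d) = w*(d + w) (V(w, d) = (d + w)*w = w*(d + w))
P = 1132096 (P = (-1064)² = 1132096)
(1991287 + P)*(3132338 + V(991, 189)) = (1991287 + 1132096)*(3132338 + 991*(189 + 991)) = 3123383*(3132338 + 991*1180) = 3123383*(3132338 + 1169380) = 3123383*4301718 = 13435912871994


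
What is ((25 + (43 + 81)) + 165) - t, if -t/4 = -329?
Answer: -1002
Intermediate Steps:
t = 1316 (t = -4*(-329) = 1316)
((25 + (43 + 81)) + 165) - t = ((25 + (43 + 81)) + 165) - 1*1316 = ((25 + 124) + 165) - 1316 = (149 + 165) - 1316 = 314 - 1316 = -1002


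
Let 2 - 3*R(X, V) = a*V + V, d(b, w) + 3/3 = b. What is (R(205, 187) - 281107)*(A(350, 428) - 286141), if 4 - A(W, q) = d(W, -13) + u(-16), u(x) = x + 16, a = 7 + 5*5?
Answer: 243366992140/3 ≈ 8.1122e+10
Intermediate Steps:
a = 32 (a = 7 + 25 = 32)
d(b, w) = -1 + b
u(x) = 16 + x
R(X, V) = ⅔ - 11*V (R(X, V) = ⅔ - (32*V + V)/3 = ⅔ - 11*V)
A(W, q) = 5 - W (A(W, q) = 4 - ((-1 + W) + (16 - 16)) = 4 - ((-1 + W) + 0) = 4 - (-1 + W) = 4 + (1 - W) = 5 - W)
(R(205, 187) - 281107)*(A(350, 428) - 286141) = ((⅔ - 11*187) - 281107)*((5 - 1*350) - 286141) = ((⅔ - 2057) - 281107)*((5 - 350) - 286141) = (-6169/3 - 281107)*(-345 - 286141) = -849490/3*(-286486) = 243366992140/3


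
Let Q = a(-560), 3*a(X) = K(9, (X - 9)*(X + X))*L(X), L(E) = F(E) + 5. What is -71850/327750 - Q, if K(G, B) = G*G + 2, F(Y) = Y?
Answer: 33550196/2185 ≈ 15355.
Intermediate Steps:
L(E) = 5 + E (L(E) = E + 5 = 5 + E)
K(G, B) = 2 + G² (K(G, B) = G² + 2 = 2 + G²)
a(X) = 415/3 + 83*X/3 (a(X) = ((2 + 9²)*(5 + X))/3 = ((2 + 81)*(5 + X))/3 = (83*(5 + X))/3 = (415 + 83*X)/3 = 415/3 + 83*X/3)
Q = -15355 (Q = 415/3 + (83/3)*(-560) = 415/3 - 46480/3 = -15355)
-71850/327750 - Q = -71850/327750 - 1*(-15355) = -71850*1/327750 + 15355 = -479/2185 + 15355 = 33550196/2185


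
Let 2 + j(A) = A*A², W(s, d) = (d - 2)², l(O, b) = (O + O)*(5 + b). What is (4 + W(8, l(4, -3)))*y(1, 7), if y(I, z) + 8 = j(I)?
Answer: -1800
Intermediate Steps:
l(O, b) = 2*O*(5 + b) (l(O, b) = (2*O)*(5 + b) = 2*O*(5 + b))
W(s, d) = (-2 + d)²
j(A) = -2 + A³ (j(A) = -2 + A*A² = -2 + A³)
y(I, z) = -10 + I³ (y(I, z) = -8 + (-2 + I³) = -10 + I³)
(4 + W(8, l(4, -3)))*y(1, 7) = (4 + (-2 + 2*4*(5 - 3))²)*(-10 + 1³) = (4 + (-2 + 2*4*2)²)*(-10 + 1) = (4 + (-2 + 16)²)*(-9) = (4 + 14²)*(-9) = (4 + 196)*(-9) = 200*(-9) = -1800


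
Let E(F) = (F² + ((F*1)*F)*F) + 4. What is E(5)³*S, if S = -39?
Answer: -142438296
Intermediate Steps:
E(F) = 4 + F² + F³ (E(F) = (F² + (F*F)*F) + 4 = (F² + F²*F) + 4 = (F² + F³) + 4 = 4 + F² + F³)
E(5)³*S = (4 + 5² + 5³)³*(-39) = (4 + 25 + 125)³*(-39) = 154³*(-39) = 3652264*(-39) = -142438296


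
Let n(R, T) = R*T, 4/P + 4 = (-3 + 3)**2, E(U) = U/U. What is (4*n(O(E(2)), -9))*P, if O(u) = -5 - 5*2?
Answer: -540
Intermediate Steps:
E(U) = 1
P = -1 (P = 4/(-4 + (-3 + 3)**2) = 4/(-4 + 0**2) = 4/(-4 + 0) = 4/(-4) = 4*(-1/4) = -1)
O(u) = -15 (O(u) = -5 - 10 = -15)
(4*n(O(E(2)), -9))*P = (4*(-15*(-9)))*(-1) = (4*135)*(-1) = 540*(-1) = -540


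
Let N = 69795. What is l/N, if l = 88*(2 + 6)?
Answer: 64/6345 ≈ 0.010087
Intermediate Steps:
l = 704 (l = 88*8 = 704)
l/N = 704/69795 = 704*(1/69795) = 64/6345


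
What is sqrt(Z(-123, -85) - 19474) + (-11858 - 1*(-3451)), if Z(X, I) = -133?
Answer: -8407 + I*sqrt(19607) ≈ -8407.0 + 140.02*I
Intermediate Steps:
sqrt(Z(-123, -85) - 19474) + (-11858 - 1*(-3451)) = sqrt(-133 - 19474) + (-11858 - 1*(-3451)) = sqrt(-19607) + (-11858 + 3451) = I*sqrt(19607) - 8407 = -8407 + I*sqrt(19607)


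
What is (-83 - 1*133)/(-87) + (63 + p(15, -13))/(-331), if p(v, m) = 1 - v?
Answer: 22411/9599 ≈ 2.3347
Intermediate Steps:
(-83 - 1*133)/(-87) + (63 + p(15, -13))/(-331) = (-83 - 1*133)/(-87) + (63 + (1 - 1*15))/(-331) = (-83 - 133)*(-1/87) + (63 + (1 - 15))*(-1/331) = -216*(-1/87) + (63 - 14)*(-1/331) = 72/29 + 49*(-1/331) = 72/29 - 49/331 = 22411/9599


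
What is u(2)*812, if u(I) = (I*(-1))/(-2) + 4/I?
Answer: 2436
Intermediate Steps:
u(I) = I/2 + 4/I (u(I) = -I*(-1/2) + 4/I = I/2 + 4/I)
u(2)*812 = ((1/2)*2 + 4/2)*812 = (1 + 4*(1/2))*812 = (1 + 2)*812 = 3*812 = 2436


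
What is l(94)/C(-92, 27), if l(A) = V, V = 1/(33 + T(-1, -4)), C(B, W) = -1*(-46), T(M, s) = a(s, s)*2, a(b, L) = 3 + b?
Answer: 1/1426 ≈ 0.00070126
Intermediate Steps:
T(M, s) = 6 + 2*s (T(M, s) = (3 + s)*2 = 6 + 2*s)
C(B, W) = 46
V = 1/31 (V = 1/(33 + (6 + 2*(-4))) = 1/(33 + (6 - 8)) = 1/(33 - 2) = 1/31 ≈ 0.032258)
l(A) = 1/31
l(94)/C(-92, 27) = (1/31)/46 = (1/31)*(1/46) = 1/1426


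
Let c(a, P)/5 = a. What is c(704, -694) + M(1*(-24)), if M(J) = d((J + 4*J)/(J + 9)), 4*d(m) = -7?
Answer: 14073/4 ≈ 3518.3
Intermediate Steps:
c(a, P) = 5*a
d(m) = -7/4 (d(m) = (1/4)*(-7) = -7/4)
M(J) = -7/4
c(704, -694) + M(1*(-24)) = 5*704 - 7/4 = 3520 - 7/4 = 14073/4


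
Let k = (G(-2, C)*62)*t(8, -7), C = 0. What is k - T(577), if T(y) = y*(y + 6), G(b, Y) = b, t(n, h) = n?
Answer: -337383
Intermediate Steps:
T(y) = y*(6 + y)
k = -992 (k = -2*62*8 = -124*8 = -992)
k - T(577) = -992 - 577*(6 + 577) = -992 - 577*583 = -992 - 1*336391 = -992 - 336391 = -337383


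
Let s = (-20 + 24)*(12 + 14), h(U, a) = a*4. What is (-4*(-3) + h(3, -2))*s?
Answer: 416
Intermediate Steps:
h(U, a) = 4*a
s = 104 (s = 4*26 = 104)
(-4*(-3) + h(3, -2))*s = (-4*(-3) + 4*(-2))*104 = (12 - 8)*104 = 4*104 = 416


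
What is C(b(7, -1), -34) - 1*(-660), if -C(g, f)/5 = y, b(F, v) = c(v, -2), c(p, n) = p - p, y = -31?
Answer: 815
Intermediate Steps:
c(p, n) = 0
b(F, v) = 0
C(g, f) = 155 (C(g, f) = -5*(-31) = 155)
C(b(7, -1), -34) - 1*(-660) = 155 - 1*(-660) = 155 + 660 = 815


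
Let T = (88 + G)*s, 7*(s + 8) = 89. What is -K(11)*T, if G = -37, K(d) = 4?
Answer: -6732/7 ≈ -961.71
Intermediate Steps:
s = 33/7 (s = -8 + (⅐)*89 = -8 + 89/7 = 33/7 ≈ 4.7143)
T = 1683/7 (T = (88 - 37)*(33/7) = 51*(33/7) = 1683/7 ≈ 240.43)
-K(11)*T = -4*1683/7 = -1*6732/7 = -6732/7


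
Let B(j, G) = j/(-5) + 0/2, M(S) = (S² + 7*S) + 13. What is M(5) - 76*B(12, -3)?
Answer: 1277/5 ≈ 255.40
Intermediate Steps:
M(S) = 13 + S² + 7*S
B(j, G) = -j/5 (B(j, G) = j*(-⅕) + 0*(½) = -j/5 + 0 = -j/5)
M(5) - 76*B(12, -3) = (13 + 5² + 7*5) - (-76)*12/5 = (13 + 25 + 35) - 76*(-12/5) = 73 + 912/5 = 1277/5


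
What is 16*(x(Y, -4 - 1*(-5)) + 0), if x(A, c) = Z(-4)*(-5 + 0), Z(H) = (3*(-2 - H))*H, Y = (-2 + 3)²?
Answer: 1920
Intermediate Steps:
Y = 1 (Y = 1² = 1)
Z(H) = H*(-6 - 3*H) (Z(H) = (-6 - 3*H)*H = H*(-6 - 3*H))
x(A, c) = 120 (x(A, c) = (-3*(-4)*(2 - 4))*(-5 + 0) = -3*(-4)*(-2)*(-5) = -24*(-5) = 120)
16*(x(Y, -4 - 1*(-5)) + 0) = 16*(120 + 0) = 16*120 = 1920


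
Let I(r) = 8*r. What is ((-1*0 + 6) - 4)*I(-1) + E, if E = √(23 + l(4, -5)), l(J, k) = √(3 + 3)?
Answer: -16 + √(23 + √6) ≈ -10.955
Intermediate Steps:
l(J, k) = √6
E = √(23 + √6) ≈ 5.0447
((-1*0 + 6) - 4)*I(-1) + E = ((-1*0 + 6) - 4)*(8*(-1)) + √(23 + √6) = ((0 + 6) - 4)*(-8) + √(23 + √6) = (6 - 4)*(-8) + √(23 + √6) = 2*(-8) + √(23 + √6) = -16 + √(23 + √6)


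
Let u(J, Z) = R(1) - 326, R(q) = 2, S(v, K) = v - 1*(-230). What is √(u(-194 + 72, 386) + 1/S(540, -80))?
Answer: I*√192098830/770 ≈ 18.0*I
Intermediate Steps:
S(v, K) = 230 + v (S(v, K) = v + 230 = 230 + v)
u(J, Z) = -324 (u(J, Z) = 2 - 326 = -324)
√(u(-194 + 72, 386) + 1/S(540, -80)) = √(-324 + 1/(230 + 540)) = √(-324 + 1/770) = √(-249479/770) = I*√192098830/770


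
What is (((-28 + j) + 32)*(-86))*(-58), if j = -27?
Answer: -114724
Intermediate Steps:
(((-28 + j) + 32)*(-86))*(-58) = (((-28 - 27) + 32)*(-86))*(-58) = ((-55 + 32)*(-86))*(-58) = -23*(-86)*(-58) = 1978*(-58) = -114724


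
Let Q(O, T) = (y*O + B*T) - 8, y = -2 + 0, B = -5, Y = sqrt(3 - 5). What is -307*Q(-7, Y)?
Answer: -1842 + 1535*I*sqrt(2) ≈ -1842.0 + 2170.8*I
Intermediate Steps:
Y = I*sqrt(2) (Y = sqrt(-2) = I*sqrt(2) ≈ 1.4142*I)
y = -2
Q(O, T) = -8 - 5*T - 2*O (Q(O, T) = (-2*O - 5*T) - 8 = (-5*T - 2*O) - 8 = -8 - 5*T - 2*O)
-307*Q(-7, Y) = -307*(-8 - 5*I*sqrt(2) - 2*(-7)) = -307*(-8 - 5*I*sqrt(2) + 14) = -307*(6 - 5*I*sqrt(2)) = -1842 + 1535*I*sqrt(2)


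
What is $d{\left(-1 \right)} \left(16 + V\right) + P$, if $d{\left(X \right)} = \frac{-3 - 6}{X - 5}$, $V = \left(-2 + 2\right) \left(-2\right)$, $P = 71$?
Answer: $95$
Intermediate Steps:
$V = 0$ ($V = 0 \left(-2\right) = 0$)
$d{\left(X \right)} = - \frac{9}{-5 + X}$
$d{\left(-1 \right)} \left(16 + V\right) + P = - \frac{9}{-5 - 1} \left(16 + 0\right) + 71 = - \frac{9}{-6} \cdot 16 + 71 = \left(-9\right) \left(- \frac{1}{6}\right) 16 + 71 = \frac{3}{2} \cdot 16 + 71 = 24 + 71 = 95$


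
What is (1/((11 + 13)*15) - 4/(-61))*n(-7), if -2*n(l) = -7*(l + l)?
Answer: -73549/21960 ≈ -3.3492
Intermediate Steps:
n(l) = 7*l (n(l) = -(-7)*(l + l)/2 = -(-7)*2*l/2 = -(-7)*l = 7*l)
(1/((11 + 13)*15) - 4/(-61))*n(-7) = (1/((11 + 13)*15) - 4/(-61))*(7*(-7)) = ((1/15)/24 - 4*(-1/61))*(-49) = ((1/24)*(1/15) + 4/61)*(-49) = (1/360 + 4/61)*(-49) = (1501/21960)*(-49) = -73549/21960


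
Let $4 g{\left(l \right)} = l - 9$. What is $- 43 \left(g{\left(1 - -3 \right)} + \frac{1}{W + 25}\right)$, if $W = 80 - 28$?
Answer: $\frac{16383}{308} \approx 53.192$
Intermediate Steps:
$g{\left(l \right)} = - \frac{9}{4} + \frac{l}{4}$ ($g{\left(l \right)} = \frac{l - 9}{4} = \frac{-9 + l}{4} = - \frac{9}{4} + \frac{l}{4}$)
$W = 52$ ($W = 80 - 28 = 52$)
$- 43 \left(g{\left(1 - -3 \right)} + \frac{1}{W + 25}\right) = - 43 \left(\left(- \frac{9}{4} + \frac{1 - -3}{4}\right) + \frac{1}{52 + 25}\right) = - 43 \left(\left(- \frac{9}{4} + \frac{1 + 3}{4}\right) + \frac{1}{77}\right) = - 43 \left(\left(- \frac{9}{4} + \frac{1}{4} \cdot 4\right) + \frac{1}{77}\right) = - 43 \left(\left(- \frac{9}{4} + 1\right) + \frac{1}{77}\right) = - 43 \left(- \frac{5}{4} + \frac{1}{77}\right) = \left(-43\right) \left(- \frac{381}{308}\right) = \frac{16383}{308}$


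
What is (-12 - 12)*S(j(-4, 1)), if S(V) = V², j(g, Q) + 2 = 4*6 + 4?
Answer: -16224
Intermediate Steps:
j(g, Q) = 26 (j(g, Q) = -2 + (4*6 + 4) = -2 + (24 + 4) = -2 + 28 = 26)
(-12 - 12)*S(j(-4, 1)) = (-12 - 12)*26² = -24*676 = -16224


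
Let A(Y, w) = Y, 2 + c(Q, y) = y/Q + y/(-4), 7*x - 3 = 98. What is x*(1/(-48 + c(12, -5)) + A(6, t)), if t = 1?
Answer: 25452/295 ≈ 86.278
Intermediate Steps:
x = 101/7 (x = 3/7 + (1/7)*98 = 3/7 + 14 = 101/7 ≈ 14.429)
c(Q, y) = -2 - y/4 + y/Q (c(Q, y) = -2 + (y/Q + y/(-4)) = -2 + (y/Q + y*(-1/4)) = -2 + (y/Q - y/4) = -2 + (-y/4 + y/Q) = -2 - y/4 + y/Q)
x*(1/(-48 + c(12, -5)) + A(6, t)) = 101*(1/(-48 + (-2 - 1/4*(-5) - 5/12)) + 6)/7 = 101*(1/(-48 + (-2 + 5/4 - 5*1/12)) + 6)/7 = 101*(1/(-48 + (-2 + 5/4 - 5/12)) + 6)/7 = 101*(1/(-48 - 7/6) + 6)/7 = 101*(1/(-295/6) + 6)/7 = 101*(-6/295 + 6)/7 = (101/7)*(1764/295) = 25452/295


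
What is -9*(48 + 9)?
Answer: -513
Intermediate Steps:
-9*(48 + 9) = -9*57 = -513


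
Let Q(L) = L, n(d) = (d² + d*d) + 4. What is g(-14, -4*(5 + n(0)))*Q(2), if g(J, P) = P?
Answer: -72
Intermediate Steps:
n(d) = 4 + 2*d² (n(d) = (d² + d²) + 4 = 2*d² + 4 = 4 + 2*d²)
g(-14, -4*(5 + n(0)))*Q(2) = -4*(5 + (4 + 2*0²))*2 = -4*(5 + (4 + 2*0))*2 = -4*(5 + (4 + 0))*2 = -4*(5 + 4)*2 = -4*9*2 = -36*2 = -72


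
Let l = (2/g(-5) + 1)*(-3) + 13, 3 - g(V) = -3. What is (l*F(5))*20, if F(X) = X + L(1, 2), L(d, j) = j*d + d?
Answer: 1440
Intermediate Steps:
L(d, j) = d + d*j (L(d, j) = d*j + d = d + d*j)
F(X) = 3 + X (F(X) = X + 1*(1 + 2) = X + 1*3 = X + 3 = 3 + X)
g(V) = 6 (g(V) = 3 - 1*(-3) = 3 + 3 = 6)
l = 9 (l = (2/6 + 1)*(-3) + 13 = (2*(⅙) + 1)*(-3) + 13 = (⅓ + 1)*(-3) + 13 = (4/3)*(-3) + 13 = -4 + 13 = 9)
(l*F(5))*20 = (9*(3 + 5))*20 = (9*8)*20 = 72*20 = 1440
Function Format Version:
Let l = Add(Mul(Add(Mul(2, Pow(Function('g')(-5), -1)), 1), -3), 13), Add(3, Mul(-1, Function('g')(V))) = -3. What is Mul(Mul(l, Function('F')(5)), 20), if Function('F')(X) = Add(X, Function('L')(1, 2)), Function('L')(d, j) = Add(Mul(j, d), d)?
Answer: 1440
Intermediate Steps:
Function('L')(d, j) = Add(d, Mul(d, j)) (Function('L')(d, j) = Add(Mul(d, j), d) = Add(d, Mul(d, j)))
Function('F')(X) = Add(3, X) (Function('F')(X) = Add(X, Mul(1, Add(1, 2))) = Add(X, Mul(1, 3)) = Add(X, 3) = Add(3, X))
Function('g')(V) = 6 (Function('g')(V) = Add(3, Mul(-1, -3)) = Add(3, 3) = 6)
l = 9 (l = Add(Mul(Add(Mul(2, Pow(6, -1)), 1), -3), 13) = Add(Mul(Add(Mul(2, Rational(1, 6)), 1), -3), 13) = Add(Mul(Add(Rational(1, 3), 1), -3), 13) = Add(Mul(Rational(4, 3), -3), 13) = Add(-4, 13) = 9)
Mul(Mul(l, Function('F')(5)), 20) = Mul(Mul(9, Add(3, 5)), 20) = Mul(Mul(9, 8), 20) = Mul(72, 20) = 1440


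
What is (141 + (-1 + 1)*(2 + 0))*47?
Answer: 6627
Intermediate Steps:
(141 + (-1 + 1)*(2 + 0))*47 = (141 + 0*2)*47 = (141 + 0)*47 = 141*47 = 6627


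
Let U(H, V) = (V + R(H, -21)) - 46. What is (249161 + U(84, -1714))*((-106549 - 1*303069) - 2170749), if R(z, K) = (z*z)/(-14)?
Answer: -637084871199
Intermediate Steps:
R(z, K) = -z²/14 (R(z, K) = z²*(-1/14) = -z²/14)
U(H, V) = -46 + V - H²/14 (U(H, V) = (V - H²/14) - 46 = -46 + V - H²/14)
(249161 + U(84, -1714))*((-106549 - 1*303069) - 2170749) = (249161 + (-46 - 1714 - 1/14*84²))*((-106549 - 1*303069) - 2170749) = (249161 + (-46 - 1714 - 1/14*7056))*((-106549 - 303069) - 2170749) = (249161 + (-46 - 1714 - 504))*(-409618 - 2170749) = (249161 - 2264)*(-2580367) = 246897*(-2580367) = -637084871199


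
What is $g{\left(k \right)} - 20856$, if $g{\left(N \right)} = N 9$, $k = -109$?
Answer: $-21837$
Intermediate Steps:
$g{\left(N \right)} = 9 N$
$g{\left(k \right)} - 20856 = 9 \left(-109\right) - 20856 = -981 - 20856 = -21837$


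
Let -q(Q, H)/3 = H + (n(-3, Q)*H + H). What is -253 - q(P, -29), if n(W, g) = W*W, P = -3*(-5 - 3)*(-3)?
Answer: -1210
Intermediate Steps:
P = -72 (P = -3*(-8)*(-3) = 24*(-3) = -72)
n(W, g) = W**2
q(Q, H) = -33*H (q(Q, H) = -3*(H + ((-3)**2*H + H)) = -3*(H + (9*H + H)) = -3*(H + 10*H) = -33*H)
-253 - q(P, -29) = -253 - (-33)*(-29) = -253 - 1*957 = -253 - 957 = -1210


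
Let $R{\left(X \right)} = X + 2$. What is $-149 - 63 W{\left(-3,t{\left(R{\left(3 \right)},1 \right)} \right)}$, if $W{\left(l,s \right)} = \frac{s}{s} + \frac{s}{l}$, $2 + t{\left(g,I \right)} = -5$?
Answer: $-359$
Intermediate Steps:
$R{\left(X \right)} = 2 + X$
$t{\left(g,I \right)} = -7$ ($t{\left(g,I \right)} = -2 - 5 = -7$)
$W{\left(l,s \right)} = 1 + \frac{s}{l}$
$-149 - 63 W{\left(-3,t{\left(R{\left(3 \right)},1 \right)} \right)} = -149 - 63 \frac{-3 - 7}{-3} = -149 - 63 \left(\left(- \frac{1}{3}\right) \left(-10\right)\right) = -149 - 210 = -359$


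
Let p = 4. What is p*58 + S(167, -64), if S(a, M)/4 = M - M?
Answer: 232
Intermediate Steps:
S(a, M) = 0 (S(a, M) = 4*(M - M) = 4*0 = 0)
p*58 + S(167, -64) = 4*58 + 0 = 232 + 0 = 232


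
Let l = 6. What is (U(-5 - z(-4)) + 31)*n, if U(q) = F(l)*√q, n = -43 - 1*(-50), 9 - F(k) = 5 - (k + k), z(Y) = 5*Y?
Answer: 217 + 112*√15 ≈ 650.77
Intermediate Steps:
F(k) = 4 + 2*k (F(k) = 9 - (5 - (k + k)) = 9 - (5 - 2*k) = 9 + (-5 + 2*k) = 4 + 2*k)
n = 7 (n = -43 + 50 = 7)
U(q) = 16*√q (U(q) = (4 + 2*6)*√q = (4 + 12)*√q = 16*√q)
(U(-5 - z(-4)) + 31)*n = (16*√(-5 - 5*(-4)) + 31)*7 = (16*√(-5 - 1*(-20)) + 31)*7 = (16*√(-5 + 20) + 31)*7 = (16*√15 + 31)*7 = (31 + 16*√15)*7 = 217 + 112*√15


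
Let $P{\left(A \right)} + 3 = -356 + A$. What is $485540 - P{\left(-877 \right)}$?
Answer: $486776$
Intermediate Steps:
$P{\left(A \right)} = -359 + A$ ($P{\left(A \right)} = -3 + \left(-356 + A\right) = -359 + A$)
$485540 - P{\left(-877 \right)} = 485540 - \left(-359 - 877\right) = 485540 - -1236 = 485540 + 1236 = 486776$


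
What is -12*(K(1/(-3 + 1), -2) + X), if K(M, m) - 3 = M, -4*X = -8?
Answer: -54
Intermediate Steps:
X = 2 (X = -¼*(-8) = 2)
K(M, m) = 3 + M
-12*(K(1/(-3 + 1), -2) + X) = -12*((3 + 1/(-3 + 1)) + 2) = -12*((3 + 1/(-2)) + 2) = -12*((3 - ½) + 2) = -12*(5/2 + 2) = -12*9/2 = -54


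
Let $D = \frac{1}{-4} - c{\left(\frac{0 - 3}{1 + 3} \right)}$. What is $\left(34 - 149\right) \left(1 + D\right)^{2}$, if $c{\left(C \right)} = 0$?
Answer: $- \frac{1035}{16} \approx -64.688$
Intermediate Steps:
$D = - \frac{1}{4}$ ($D = \frac{1}{-4} - 0 = - \frac{1}{4} + 0 = - \frac{1}{4} \approx -0.25$)
$\left(34 - 149\right) \left(1 + D\right)^{2} = \left(34 - 149\right) \left(1 - \frac{1}{4}\right)^{2} = - 115 \left(\frac{3}{4}\right)^{2} = \left(-115\right) \frac{9}{16} = - \frac{1035}{16}$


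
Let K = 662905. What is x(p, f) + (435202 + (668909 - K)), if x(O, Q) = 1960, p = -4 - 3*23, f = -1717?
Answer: 443166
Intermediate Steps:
p = -73 (p = -4 - 69 = -73)
x(p, f) + (435202 + (668909 - K)) = 1960 + (435202 + (668909 - 1*662905)) = 1960 + (435202 + (668909 - 662905)) = 1960 + (435202 + 6004) = 1960 + 441206 = 443166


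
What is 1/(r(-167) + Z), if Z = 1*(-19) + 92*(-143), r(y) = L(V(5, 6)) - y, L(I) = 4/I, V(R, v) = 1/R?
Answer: -1/12988 ≈ -7.6994e-5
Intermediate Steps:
r(y) = 20 - y (r(y) = 4/(1/5) - y = 4/(⅕) - y = 4*5 - y = 20 - y)
Z = -13175 (Z = -19 - 13156 = -13175)
1/(r(-167) + Z) = 1/((20 - 1*(-167)) - 13175) = 1/((20 + 167) - 13175) = 1/(187 - 13175) = 1/(-12988) = -1/12988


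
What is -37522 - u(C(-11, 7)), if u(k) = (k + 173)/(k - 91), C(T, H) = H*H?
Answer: -262617/7 ≈ -37517.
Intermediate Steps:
C(T, H) = H**2
u(k) = (173 + k)/(-91 + k)
-37522 - u(C(-11, 7)) = -37522 - (173 + 7**2)/(-91 + 7**2) = -37522 - (173 + 49)/(-91 + 49) = -37522 - 222/(-42) = -37522 - (-1)*222/42 = -37522 - 1*(-37/7) = -37522 + 37/7 = -262617/7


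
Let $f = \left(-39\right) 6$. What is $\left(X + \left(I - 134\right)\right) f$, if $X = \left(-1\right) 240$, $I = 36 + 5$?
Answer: $77922$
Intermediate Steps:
$I = 41$
$X = -240$
$f = -234$
$\left(X + \left(I - 134\right)\right) f = \left(-240 + \left(41 - 134\right)\right) \left(-234\right) = \left(-240 - 93\right) \left(-234\right) = \left(-333\right) \left(-234\right) = 77922$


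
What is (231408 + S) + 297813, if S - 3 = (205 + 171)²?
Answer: 670600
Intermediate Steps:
S = 141379 (S = 3 + (205 + 171)² = 3 + 376² = 3 + 141376 = 141379)
(231408 + S) + 297813 = (231408 + 141379) + 297813 = 372787 + 297813 = 670600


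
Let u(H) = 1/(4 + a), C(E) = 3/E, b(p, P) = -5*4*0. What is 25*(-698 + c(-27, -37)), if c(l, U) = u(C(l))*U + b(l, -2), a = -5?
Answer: -16525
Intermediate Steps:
b(p, P) = 0 (b(p, P) = -20*0 = 0)
u(H) = -1 (u(H) = 1/(4 - 5) = 1/(-1) = -1)
c(l, U) = -U (c(l, U) = -U + 0 = -U)
25*(-698 + c(-27, -37)) = 25*(-698 - 1*(-37)) = 25*(-698 + 37) = 25*(-661) = -16525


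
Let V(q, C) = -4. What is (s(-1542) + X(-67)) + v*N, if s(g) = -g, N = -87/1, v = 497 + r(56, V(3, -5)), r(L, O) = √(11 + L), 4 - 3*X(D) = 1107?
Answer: -126194/3 - 87*√67 ≈ -42777.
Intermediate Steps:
X(D) = -1103/3 (X(D) = 4/3 - ⅓*1107 = 4/3 - 369 = -1103/3)
v = 497 + √67 (v = 497 + √(11 + 56) = 497 + √67 ≈ 505.19)
N = -87 (N = -87*1 = -87)
(s(-1542) + X(-67)) + v*N = (-1*(-1542) - 1103/3) + (497 + √67)*(-87) = (1542 - 1103/3) + (-43239 - 87*√67) = 3523/3 + (-43239 - 87*√67) = -126194/3 - 87*√67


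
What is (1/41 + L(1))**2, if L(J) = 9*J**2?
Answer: 136900/1681 ≈ 81.440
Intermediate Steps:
(1/41 + L(1))**2 = (1/41 + 9*1**2)**2 = (1/41 + 9*1)**2 = (1/41 + 9)**2 = (370/41)**2 = 136900/1681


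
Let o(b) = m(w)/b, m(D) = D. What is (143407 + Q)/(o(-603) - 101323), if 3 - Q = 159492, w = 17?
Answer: 4848723/30548893 ≈ 0.15872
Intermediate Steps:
Q = -159489 (Q = 3 - 1*159492 = 3 - 159492 = -159489)
o(b) = 17/b
(143407 + Q)/(o(-603) - 101323) = (143407 - 159489)/(17/(-603) - 101323) = -16082/(17*(-1/603) - 101323) = -16082/(-17/603 - 101323) = -16082/(-61097786/603) = -16082*(-603/61097786) = 4848723/30548893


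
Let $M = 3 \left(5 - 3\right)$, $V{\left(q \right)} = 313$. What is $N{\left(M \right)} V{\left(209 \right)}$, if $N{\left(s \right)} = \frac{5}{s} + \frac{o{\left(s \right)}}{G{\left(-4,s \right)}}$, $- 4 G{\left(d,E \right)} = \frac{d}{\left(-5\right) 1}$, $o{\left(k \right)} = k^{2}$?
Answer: $- \frac{336475}{6} \approx -56079.0$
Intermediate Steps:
$M = 6$ ($M = 3 \cdot 2 = 6$)
$G{\left(d,E \right)} = \frac{d}{20}$ ($G{\left(d,E \right)} = - \frac{d \frac{1}{\left(-5\right) 1}}{4} = - \frac{d \frac{1}{-5}}{4} = - \frac{d \left(- \frac{1}{5}\right)}{4} = - \frac{\left(- \frac{1}{5}\right) d}{4} = \frac{d}{20}$)
$N{\left(s \right)} = - 5 s^{2} + \frac{5}{s}$ ($N{\left(s \right)} = \frac{5}{s} + \frac{s^{2}}{\frac{1}{20} \left(-4\right)} = \frac{5}{s} + \frac{s^{2}}{- \frac{1}{5}} = \frac{5}{s} + s^{2} \left(-5\right) = \frac{5}{s} - 5 s^{2} = - 5 s^{2} + \frac{5}{s}$)
$N{\left(M \right)} V{\left(209 \right)} = \frac{5 \left(1 - 6^{3}\right)}{6} \cdot 313 = 5 \cdot \frac{1}{6} \left(1 - 216\right) 313 = 5 \cdot \frac{1}{6} \left(-215\right) 313 = \left(- \frac{1075}{6}\right) 313 = - \frac{336475}{6}$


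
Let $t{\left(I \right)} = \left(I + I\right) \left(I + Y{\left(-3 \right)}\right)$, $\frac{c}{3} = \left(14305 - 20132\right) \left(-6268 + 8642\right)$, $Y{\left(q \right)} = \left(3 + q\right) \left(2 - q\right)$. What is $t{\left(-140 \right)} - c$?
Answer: $41539094$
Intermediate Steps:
$Y{\left(q \right)} = \left(2 - q\right) \left(3 + q\right)$
$c = -41499894$ ($c = 3 \left(14305 - 20132\right) \left(-6268 + 8642\right) = 3 \left(\left(-5827\right) 2374\right) = 3 \left(-13833298\right) = -41499894$)
$t{\left(I \right)} = 2 I^{2}$ ($t{\left(I \right)} = \left(I + I\right) \left(I - 0\right) = 2 I \left(I + \left(6 + 3 - 9\right)\right) = 2 I \left(I + 0\right) = 2 I I = 2 I^{2}$)
$t{\left(-140 \right)} - c = 2 \left(-140\right)^{2} - -41499894 = 2 \cdot 19600 + 41499894 = 39200 + 41499894 = 41539094$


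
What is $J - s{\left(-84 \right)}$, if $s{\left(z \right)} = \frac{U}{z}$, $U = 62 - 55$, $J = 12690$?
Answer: $\frac{152281}{12} \approx 12690.0$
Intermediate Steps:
$U = 7$
$s{\left(z \right)} = \frac{7}{z}$
$J - s{\left(-84 \right)} = 12690 - \frac{7}{-84} = 12690 - 7 \left(- \frac{1}{84}\right) = 12690 - - \frac{1}{12} = 12690 + \frac{1}{12} = \frac{152281}{12}$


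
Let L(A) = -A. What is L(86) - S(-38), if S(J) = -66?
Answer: -20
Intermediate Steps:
L(86) - S(-38) = -1*86 - 1*(-66) = -86 + 66 = -20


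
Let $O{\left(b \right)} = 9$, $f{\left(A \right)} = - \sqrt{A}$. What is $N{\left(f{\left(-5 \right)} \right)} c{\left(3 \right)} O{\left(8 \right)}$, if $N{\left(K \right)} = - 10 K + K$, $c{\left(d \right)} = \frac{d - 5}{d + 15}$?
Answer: $- 9 i \sqrt{5} \approx - 20.125 i$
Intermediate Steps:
$c{\left(d \right)} = \frac{-5 + d}{15 + d}$
$N{\left(K \right)} = - 9 K$
$N{\left(f{\left(-5 \right)} \right)} c{\left(3 \right)} O{\left(8 \right)} = - 9 \left(- \sqrt{-5}\right) \frac{-5 + 3}{15 + 3} \cdot 9 = - 9 \left(- i \sqrt{5}\right) \frac{1}{18} \left(-2\right) 9 = 9 i \sqrt{5} \left(- \frac{1}{9}\right) 9 = - i \sqrt{5} \cdot 9 = - 9 i \sqrt{5}$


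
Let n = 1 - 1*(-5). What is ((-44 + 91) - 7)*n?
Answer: 240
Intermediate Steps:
n = 6 (n = 1 + 5 = 6)
((-44 + 91) - 7)*n = ((-44 + 91) - 7)*6 = (47 - 7)*6 = 40*6 = 240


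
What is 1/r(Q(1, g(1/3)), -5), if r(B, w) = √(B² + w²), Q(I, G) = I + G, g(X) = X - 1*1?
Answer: 3*√226/226 ≈ 0.19956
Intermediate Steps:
g(X) = -1 + X (g(X) = X - 1 = -1 + X)
Q(I, G) = G + I
1/r(Q(1, g(1/3)), -5) = 1/(√(((-1 + 1/3) + 1)² + (-5)²)) = 1/(√(((-1 + ⅓) + 1)² + 25)) = 1/(√((-⅔ + 1)² + 25)) = 1/(√((⅓)² + 25)) = 1/(√(⅑ + 25)) = 1/(√(226/9)) = 1/(√226/3) = 3*√226/226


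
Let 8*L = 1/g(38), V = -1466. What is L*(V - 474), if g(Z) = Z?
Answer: -485/76 ≈ -6.3816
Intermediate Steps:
L = 1/304 (L = (1/8)/38 = (1/8)*(1/38) = 1/304 ≈ 0.0032895)
L*(V - 474) = (-1466 - 474)/304 = (1/304)*(-1940) = -485/76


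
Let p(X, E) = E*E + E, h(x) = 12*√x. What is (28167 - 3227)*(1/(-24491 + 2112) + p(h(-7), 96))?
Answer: 5197327580180/22379 ≈ 2.3224e+8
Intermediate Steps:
p(X, E) = E + E² (p(X, E) = E² + E = E + E²)
(28167 - 3227)*(1/(-24491 + 2112) + p(h(-7), 96)) = (28167 - 3227)*(1/(-24491 + 2112) + 96*(1 + 96)) = 24940*(1/(-22379) + 96*97) = 24940*(-1/22379 + 9312) = 24940*(208393247/22379) = 5197327580180/22379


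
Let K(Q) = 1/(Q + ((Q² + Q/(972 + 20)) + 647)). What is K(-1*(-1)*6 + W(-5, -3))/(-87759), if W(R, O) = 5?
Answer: -992/67818312261 ≈ -1.4627e-8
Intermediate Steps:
K(Q) = 1/(647 + Q² + 993*Q/992) (K(Q) = 1/(Q + ((Q² + Q/992) + 647)) = 1/(Q + (647 + Q² + Q/992)) = 1/(647 + Q² + 993*Q/992))
K(-1*(-1)*6 + W(-5, -3))/(-87759) = (992/(641824 + 992*(-1*(-1)*6 + 5)² + 993*(-1*(-1)*6 + 5)))/(-87759) = (992/(641824 + 992*(1*6 + 5)² + 993*(1*6 + 5)))*(-1/87759) = (992/(641824 + 992*(6 + 5)² + 993*(6 + 5)))*(-1/87759) = (992/(641824 + 992*11² + 993*11))*(-1/87759) = (992/(641824 + 992*121 + 10923))*(-1/87759) = (992/(641824 + 120032 + 10923))*(-1/87759) = (992/772779)*(-1/87759) = -992/67818312261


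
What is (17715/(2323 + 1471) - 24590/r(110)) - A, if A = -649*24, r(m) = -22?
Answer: 696890879/41734 ≈ 16698.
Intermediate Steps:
A = -15576
(17715/(2323 + 1471) - 24590/r(110)) - A = (17715/(2323 + 1471) - 24590/(-22)) - 1*(-15576) = (17715/3794 - 24590*(-1/22)) + 15576 = (17715*(1/3794) + 12295/11) + 15576 = (17715/3794 + 12295/11) + 15576 = 46842095/41734 + 15576 = 696890879/41734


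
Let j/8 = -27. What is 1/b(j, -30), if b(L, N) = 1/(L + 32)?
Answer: -184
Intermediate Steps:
j = -216 (j = 8*(-27) = -216)
b(L, N) = 1/(32 + L)
1/b(j, -30) = 1/(1/(32 - 216)) = 1/(1/(-184)) = 1/(-1/184) = -184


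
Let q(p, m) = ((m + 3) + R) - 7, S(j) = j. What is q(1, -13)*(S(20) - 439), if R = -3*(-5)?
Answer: 838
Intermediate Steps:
R = 15
q(p, m) = 11 + m (q(p, m) = ((m + 3) + 15) - 7 = ((3 + m) + 15) - 7 = (18 + m) - 7 = 11 + m)
q(1, -13)*(S(20) - 439) = (11 - 13)*(20 - 439) = -2*(-419) = 838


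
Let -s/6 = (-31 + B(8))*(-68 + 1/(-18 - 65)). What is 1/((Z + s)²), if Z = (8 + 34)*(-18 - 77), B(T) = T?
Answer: 6889/1232499632400 ≈ 5.5895e-9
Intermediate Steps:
Z = -3990 (Z = 42*(-95) = -3990)
s = -779010/83 (s = -6*(-31 + 8)*(-68 + 1/(-18 - 65)) = -(-138)*(-68 + 1/(-83)) = -(-138)*(-68 - 1/83) = -(-138)*(-5645)/83 = -6*129835/83 = -779010/83 ≈ -9385.7)
1/((Z + s)²) = 1/((-3990 - 779010/83)²) = 1/((-1110180/83)²) = 1/(1232499632400/6889) = 6889/1232499632400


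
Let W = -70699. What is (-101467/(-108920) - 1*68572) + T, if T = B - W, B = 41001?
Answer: 4697603227/108920 ≈ 43129.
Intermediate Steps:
T = 111700 (T = 41001 - 1*(-70699) = 41001 + 70699 = 111700)
(-101467/(-108920) - 1*68572) + T = (-101467/(-108920) - 1*68572) + 111700 = (-101467*(-1/108920) - 68572) + 111700 = (101467/108920 - 68572) + 111700 = -7468760773/108920 + 111700 = 4697603227/108920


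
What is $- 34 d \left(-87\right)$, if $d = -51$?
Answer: $-150858$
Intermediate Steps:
$- 34 d \left(-87\right) = \left(-34\right) \left(-51\right) \left(-87\right) = 1734 \left(-87\right) = -150858$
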